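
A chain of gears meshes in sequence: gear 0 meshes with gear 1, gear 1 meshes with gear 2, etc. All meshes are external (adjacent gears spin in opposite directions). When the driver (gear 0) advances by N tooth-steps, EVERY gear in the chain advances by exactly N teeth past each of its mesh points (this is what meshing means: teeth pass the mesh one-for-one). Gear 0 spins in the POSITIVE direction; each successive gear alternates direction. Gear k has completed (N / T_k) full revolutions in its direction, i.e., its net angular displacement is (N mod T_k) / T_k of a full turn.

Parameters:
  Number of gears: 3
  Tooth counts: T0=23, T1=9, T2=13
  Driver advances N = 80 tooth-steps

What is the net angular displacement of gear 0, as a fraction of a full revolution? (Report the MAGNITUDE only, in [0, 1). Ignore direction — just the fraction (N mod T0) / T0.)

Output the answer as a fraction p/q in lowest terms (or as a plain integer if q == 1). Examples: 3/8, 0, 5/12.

Chain of 3 gears, tooth counts: [23, 9, 13]
  gear 0: T0=23, direction=positive, advance = 80 mod 23 = 11 teeth = 11/23 turn
  gear 1: T1=9, direction=negative, advance = 80 mod 9 = 8 teeth = 8/9 turn
  gear 2: T2=13, direction=positive, advance = 80 mod 13 = 2 teeth = 2/13 turn
Gear 0: 80 mod 23 = 11
Fraction = 11 / 23 = 11/23 (gcd(11,23)=1) = 11/23

Answer: 11/23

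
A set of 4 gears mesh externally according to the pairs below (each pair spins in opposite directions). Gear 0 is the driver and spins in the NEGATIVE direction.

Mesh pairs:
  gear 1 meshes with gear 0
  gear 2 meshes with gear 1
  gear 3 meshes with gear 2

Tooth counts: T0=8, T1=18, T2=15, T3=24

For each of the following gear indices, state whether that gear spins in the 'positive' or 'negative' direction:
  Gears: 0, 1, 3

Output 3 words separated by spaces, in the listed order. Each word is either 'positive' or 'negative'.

Answer: negative positive positive

Derivation:
Gear 0 (driver): negative (depth 0)
  gear 1: meshes with gear 0 -> depth 1 -> positive (opposite of gear 0)
  gear 2: meshes with gear 1 -> depth 2 -> negative (opposite of gear 1)
  gear 3: meshes with gear 2 -> depth 3 -> positive (opposite of gear 2)
Queried indices 0, 1, 3 -> negative, positive, positive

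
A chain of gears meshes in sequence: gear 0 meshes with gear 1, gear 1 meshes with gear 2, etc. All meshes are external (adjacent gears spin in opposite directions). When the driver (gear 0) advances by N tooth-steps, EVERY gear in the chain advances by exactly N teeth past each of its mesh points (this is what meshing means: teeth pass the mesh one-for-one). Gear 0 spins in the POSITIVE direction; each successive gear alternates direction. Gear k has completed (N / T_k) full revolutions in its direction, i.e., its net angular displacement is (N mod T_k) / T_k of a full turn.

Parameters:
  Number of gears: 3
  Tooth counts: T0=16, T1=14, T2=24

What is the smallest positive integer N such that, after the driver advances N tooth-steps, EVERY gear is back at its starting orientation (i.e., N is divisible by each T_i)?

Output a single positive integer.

Answer: 336

Derivation:
Gear k returns to start when N is a multiple of T_k.
All gears at start simultaneously when N is a common multiple of [16, 14, 24]; the smallest such N is lcm(16, 14, 24).
Start: lcm = T0 = 16
Fold in T1=14: gcd(16, 14) = 2; lcm(16, 14) = 16 * 14 / 2 = 224 / 2 = 112
Fold in T2=24: gcd(112, 24) = 8; lcm(112, 24) = 112 * 24 / 8 = 2688 / 8 = 336
Full cycle length = 336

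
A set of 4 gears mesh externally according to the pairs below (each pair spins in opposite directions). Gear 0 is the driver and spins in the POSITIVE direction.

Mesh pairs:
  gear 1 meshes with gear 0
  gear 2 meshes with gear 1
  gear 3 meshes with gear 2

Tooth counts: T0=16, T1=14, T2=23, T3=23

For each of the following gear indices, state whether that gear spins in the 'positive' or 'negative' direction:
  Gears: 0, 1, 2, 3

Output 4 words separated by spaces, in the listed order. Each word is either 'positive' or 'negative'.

Answer: positive negative positive negative

Derivation:
Gear 0 (driver): positive (depth 0)
  gear 1: meshes with gear 0 -> depth 1 -> negative (opposite of gear 0)
  gear 2: meshes with gear 1 -> depth 2 -> positive (opposite of gear 1)
  gear 3: meshes with gear 2 -> depth 3 -> negative (opposite of gear 2)
Queried indices 0, 1, 2, 3 -> positive, negative, positive, negative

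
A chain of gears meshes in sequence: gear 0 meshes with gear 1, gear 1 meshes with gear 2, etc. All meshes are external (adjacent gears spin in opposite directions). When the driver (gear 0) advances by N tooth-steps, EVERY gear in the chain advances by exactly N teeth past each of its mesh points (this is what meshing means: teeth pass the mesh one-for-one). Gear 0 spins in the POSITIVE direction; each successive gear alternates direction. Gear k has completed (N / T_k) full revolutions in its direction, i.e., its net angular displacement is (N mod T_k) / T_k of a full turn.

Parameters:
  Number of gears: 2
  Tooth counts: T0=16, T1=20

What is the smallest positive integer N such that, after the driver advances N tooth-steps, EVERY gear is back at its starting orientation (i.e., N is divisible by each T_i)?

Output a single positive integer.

Answer: 80

Derivation:
Gear k returns to start when N is a multiple of T_k.
All gears at start simultaneously when N is a common multiple of [16, 20]; the smallest such N is lcm(16, 20).
Start: lcm = T0 = 16
Fold in T1=20: gcd(16, 20) = 4; lcm(16, 20) = 16 * 20 / 4 = 320 / 4 = 80
Full cycle length = 80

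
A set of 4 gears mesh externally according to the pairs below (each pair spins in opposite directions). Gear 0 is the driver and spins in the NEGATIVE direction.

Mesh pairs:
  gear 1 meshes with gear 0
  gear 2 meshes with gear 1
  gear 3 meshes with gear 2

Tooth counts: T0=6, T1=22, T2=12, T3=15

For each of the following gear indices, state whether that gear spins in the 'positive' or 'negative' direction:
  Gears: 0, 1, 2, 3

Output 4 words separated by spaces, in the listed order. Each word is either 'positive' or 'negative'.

Gear 0 (driver): negative (depth 0)
  gear 1: meshes with gear 0 -> depth 1 -> positive (opposite of gear 0)
  gear 2: meshes with gear 1 -> depth 2 -> negative (opposite of gear 1)
  gear 3: meshes with gear 2 -> depth 3 -> positive (opposite of gear 2)
Queried indices 0, 1, 2, 3 -> negative, positive, negative, positive

Answer: negative positive negative positive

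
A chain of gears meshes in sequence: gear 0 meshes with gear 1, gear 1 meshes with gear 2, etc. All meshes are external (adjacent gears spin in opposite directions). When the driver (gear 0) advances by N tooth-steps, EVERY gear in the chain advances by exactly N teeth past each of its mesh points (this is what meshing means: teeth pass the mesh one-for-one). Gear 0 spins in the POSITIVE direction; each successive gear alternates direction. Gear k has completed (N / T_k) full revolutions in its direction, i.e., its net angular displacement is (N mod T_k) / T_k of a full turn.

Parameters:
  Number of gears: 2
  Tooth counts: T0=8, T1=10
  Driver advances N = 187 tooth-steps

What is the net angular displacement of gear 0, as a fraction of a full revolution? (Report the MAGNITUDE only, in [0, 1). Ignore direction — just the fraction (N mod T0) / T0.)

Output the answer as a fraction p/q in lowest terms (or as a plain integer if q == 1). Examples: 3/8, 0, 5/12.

Answer: 3/8

Derivation:
Chain of 2 gears, tooth counts: [8, 10]
  gear 0: T0=8, direction=positive, advance = 187 mod 8 = 3 teeth = 3/8 turn
  gear 1: T1=10, direction=negative, advance = 187 mod 10 = 7 teeth = 7/10 turn
Gear 0: 187 mod 8 = 3
Fraction = 3 / 8 = 3/8 (gcd(3,8)=1) = 3/8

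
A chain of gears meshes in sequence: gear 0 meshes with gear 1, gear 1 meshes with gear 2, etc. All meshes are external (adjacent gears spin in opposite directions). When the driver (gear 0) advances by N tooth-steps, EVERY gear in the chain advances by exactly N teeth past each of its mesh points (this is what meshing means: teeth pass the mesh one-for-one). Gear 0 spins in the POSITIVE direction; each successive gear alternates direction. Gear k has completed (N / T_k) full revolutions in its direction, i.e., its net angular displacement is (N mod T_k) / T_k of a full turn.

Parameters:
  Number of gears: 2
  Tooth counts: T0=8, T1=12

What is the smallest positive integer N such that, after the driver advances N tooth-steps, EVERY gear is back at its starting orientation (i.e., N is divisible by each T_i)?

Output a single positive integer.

Gear k returns to start when N is a multiple of T_k.
All gears at start simultaneously when N is a common multiple of [8, 12]; the smallest such N is lcm(8, 12).
Start: lcm = T0 = 8
Fold in T1=12: gcd(8, 12) = 4; lcm(8, 12) = 8 * 12 / 4 = 96 / 4 = 24
Full cycle length = 24

Answer: 24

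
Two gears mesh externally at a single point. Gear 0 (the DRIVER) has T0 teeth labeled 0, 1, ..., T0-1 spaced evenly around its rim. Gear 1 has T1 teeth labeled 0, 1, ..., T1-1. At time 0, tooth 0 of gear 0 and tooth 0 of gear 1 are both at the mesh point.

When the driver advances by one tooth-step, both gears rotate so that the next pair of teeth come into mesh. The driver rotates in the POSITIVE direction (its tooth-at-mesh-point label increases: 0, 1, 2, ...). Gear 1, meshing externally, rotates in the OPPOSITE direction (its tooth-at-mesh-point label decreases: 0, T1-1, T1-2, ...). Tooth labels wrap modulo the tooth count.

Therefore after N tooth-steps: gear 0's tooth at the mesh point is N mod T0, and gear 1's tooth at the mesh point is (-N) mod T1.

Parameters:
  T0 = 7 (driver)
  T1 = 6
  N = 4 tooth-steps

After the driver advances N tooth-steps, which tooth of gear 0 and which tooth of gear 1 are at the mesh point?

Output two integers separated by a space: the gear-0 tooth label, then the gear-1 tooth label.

Answer: 4 2

Derivation:
Gear 0 (driver, T0=7): tooth at mesh = N mod T0
  4 = 0 * 7 + 4, so 4 mod 7 = 4
  gear 0 tooth = 4
Gear 1 (driven, T1=6): tooth at mesh = (-N) mod T1
  4 = 0 * 6 + 4, so 4 mod 6 = 4
  (-4) mod 6 = (-4) mod 6 = 6 - 4 = 2
Mesh after 4 steps: gear-0 tooth 4 meets gear-1 tooth 2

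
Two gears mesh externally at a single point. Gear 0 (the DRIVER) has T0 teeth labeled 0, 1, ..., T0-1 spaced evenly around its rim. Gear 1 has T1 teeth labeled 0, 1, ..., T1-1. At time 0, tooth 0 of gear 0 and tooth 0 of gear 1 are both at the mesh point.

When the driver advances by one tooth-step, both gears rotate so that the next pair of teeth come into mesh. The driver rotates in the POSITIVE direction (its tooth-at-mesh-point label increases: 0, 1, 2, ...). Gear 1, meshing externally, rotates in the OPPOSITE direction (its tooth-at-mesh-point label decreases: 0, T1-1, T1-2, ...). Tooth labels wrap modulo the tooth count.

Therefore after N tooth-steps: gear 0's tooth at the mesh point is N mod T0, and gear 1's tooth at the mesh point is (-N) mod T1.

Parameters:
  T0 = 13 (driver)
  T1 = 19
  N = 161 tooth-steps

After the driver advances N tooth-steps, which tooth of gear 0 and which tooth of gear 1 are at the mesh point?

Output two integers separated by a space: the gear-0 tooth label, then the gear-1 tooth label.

Gear 0 (driver, T0=13): tooth at mesh = N mod T0
  161 = 12 * 13 + 5, so 161 mod 13 = 5
  gear 0 tooth = 5
Gear 1 (driven, T1=19): tooth at mesh = (-N) mod T1
  161 = 8 * 19 + 9, so 161 mod 19 = 9
  (-161) mod 19 = (-9) mod 19 = 19 - 9 = 10
Mesh after 161 steps: gear-0 tooth 5 meets gear-1 tooth 10

Answer: 5 10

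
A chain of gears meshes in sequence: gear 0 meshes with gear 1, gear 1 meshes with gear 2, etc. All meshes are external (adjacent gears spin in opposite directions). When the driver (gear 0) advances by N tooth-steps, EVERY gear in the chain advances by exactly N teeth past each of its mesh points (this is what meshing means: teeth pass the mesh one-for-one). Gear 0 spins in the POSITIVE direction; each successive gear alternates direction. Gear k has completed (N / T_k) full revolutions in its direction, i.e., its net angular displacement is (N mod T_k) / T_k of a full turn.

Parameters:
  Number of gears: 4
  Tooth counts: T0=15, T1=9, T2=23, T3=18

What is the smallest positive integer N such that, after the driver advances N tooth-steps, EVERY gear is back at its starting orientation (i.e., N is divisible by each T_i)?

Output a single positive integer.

Gear k returns to start when N is a multiple of T_k.
All gears at start simultaneously when N is a common multiple of [15, 9, 23, 18]; the smallest such N is lcm(15, 9, 23, 18).
Start: lcm = T0 = 15
Fold in T1=9: gcd(15, 9) = 3; lcm(15, 9) = 15 * 9 / 3 = 135 / 3 = 45
Fold in T2=23: gcd(45, 23) = 1; lcm(45, 23) = 45 * 23 / 1 = 1035 / 1 = 1035
Fold in T3=18: gcd(1035, 18) = 9; lcm(1035, 18) = 1035 * 18 / 9 = 18630 / 9 = 2070
Full cycle length = 2070

Answer: 2070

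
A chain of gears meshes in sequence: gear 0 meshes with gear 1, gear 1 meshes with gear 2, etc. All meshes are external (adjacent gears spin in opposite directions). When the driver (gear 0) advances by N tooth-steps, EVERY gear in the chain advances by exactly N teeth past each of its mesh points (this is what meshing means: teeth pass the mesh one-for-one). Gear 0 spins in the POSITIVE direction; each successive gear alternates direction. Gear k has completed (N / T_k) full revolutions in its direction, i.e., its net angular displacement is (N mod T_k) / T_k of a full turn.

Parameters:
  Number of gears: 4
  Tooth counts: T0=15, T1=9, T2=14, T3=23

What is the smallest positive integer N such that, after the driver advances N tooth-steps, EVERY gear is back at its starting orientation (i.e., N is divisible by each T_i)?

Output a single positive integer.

Answer: 14490

Derivation:
Gear k returns to start when N is a multiple of T_k.
All gears at start simultaneously when N is a common multiple of [15, 9, 14, 23]; the smallest such N is lcm(15, 9, 14, 23).
Start: lcm = T0 = 15
Fold in T1=9: gcd(15, 9) = 3; lcm(15, 9) = 15 * 9 / 3 = 135 / 3 = 45
Fold in T2=14: gcd(45, 14) = 1; lcm(45, 14) = 45 * 14 / 1 = 630 / 1 = 630
Fold in T3=23: gcd(630, 23) = 1; lcm(630, 23) = 630 * 23 / 1 = 14490 / 1 = 14490
Full cycle length = 14490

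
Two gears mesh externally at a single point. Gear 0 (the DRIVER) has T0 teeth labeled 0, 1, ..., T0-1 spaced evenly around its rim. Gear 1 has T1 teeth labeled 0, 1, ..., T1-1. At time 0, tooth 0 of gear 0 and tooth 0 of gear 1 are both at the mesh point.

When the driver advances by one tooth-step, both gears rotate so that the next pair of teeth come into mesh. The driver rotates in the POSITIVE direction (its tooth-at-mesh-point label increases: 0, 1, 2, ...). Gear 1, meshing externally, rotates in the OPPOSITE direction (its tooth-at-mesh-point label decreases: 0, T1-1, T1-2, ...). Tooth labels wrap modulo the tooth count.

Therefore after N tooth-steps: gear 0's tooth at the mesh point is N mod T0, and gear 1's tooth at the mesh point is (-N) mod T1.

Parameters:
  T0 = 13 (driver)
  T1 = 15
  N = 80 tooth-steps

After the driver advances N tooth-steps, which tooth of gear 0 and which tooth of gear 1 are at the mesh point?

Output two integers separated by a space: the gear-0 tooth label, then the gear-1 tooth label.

Answer: 2 10

Derivation:
Gear 0 (driver, T0=13): tooth at mesh = N mod T0
  80 = 6 * 13 + 2, so 80 mod 13 = 2
  gear 0 tooth = 2
Gear 1 (driven, T1=15): tooth at mesh = (-N) mod T1
  80 = 5 * 15 + 5, so 80 mod 15 = 5
  (-80) mod 15 = (-5) mod 15 = 15 - 5 = 10
Mesh after 80 steps: gear-0 tooth 2 meets gear-1 tooth 10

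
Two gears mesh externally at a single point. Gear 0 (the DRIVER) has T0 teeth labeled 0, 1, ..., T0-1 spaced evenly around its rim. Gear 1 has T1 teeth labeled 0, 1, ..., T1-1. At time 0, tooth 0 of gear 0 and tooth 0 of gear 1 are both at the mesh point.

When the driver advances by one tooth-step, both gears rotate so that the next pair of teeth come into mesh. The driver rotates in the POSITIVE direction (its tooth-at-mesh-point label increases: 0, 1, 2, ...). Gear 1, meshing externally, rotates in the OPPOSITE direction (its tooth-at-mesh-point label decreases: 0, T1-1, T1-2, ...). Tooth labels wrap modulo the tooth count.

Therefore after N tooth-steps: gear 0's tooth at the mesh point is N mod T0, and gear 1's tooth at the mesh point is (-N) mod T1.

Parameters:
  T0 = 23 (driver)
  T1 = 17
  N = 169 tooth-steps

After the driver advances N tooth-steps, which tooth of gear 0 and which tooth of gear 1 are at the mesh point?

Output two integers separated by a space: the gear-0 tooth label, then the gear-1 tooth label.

Answer: 8 1

Derivation:
Gear 0 (driver, T0=23): tooth at mesh = N mod T0
  169 = 7 * 23 + 8, so 169 mod 23 = 8
  gear 0 tooth = 8
Gear 1 (driven, T1=17): tooth at mesh = (-N) mod T1
  169 = 9 * 17 + 16, so 169 mod 17 = 16
  (-169) mod 17 = (-16) mod 17 = 17 - 16 = 1
Mesh after 169 steps: gear-0 tooth 8 meets gear-1 tooth 1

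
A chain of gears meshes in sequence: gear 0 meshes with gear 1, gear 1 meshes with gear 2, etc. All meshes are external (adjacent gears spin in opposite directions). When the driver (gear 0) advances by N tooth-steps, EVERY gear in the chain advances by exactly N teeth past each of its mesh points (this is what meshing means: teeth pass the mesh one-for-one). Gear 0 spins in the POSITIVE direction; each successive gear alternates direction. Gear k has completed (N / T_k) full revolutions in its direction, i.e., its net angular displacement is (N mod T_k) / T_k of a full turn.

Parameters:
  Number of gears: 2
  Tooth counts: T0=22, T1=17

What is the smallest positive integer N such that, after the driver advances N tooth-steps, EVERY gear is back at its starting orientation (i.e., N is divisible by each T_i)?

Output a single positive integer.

Answer: 374

Derivation:
Gear k returns to start when N is a multiple of T_k.
All gears at start simultaneously when N is a common multiple of [22, 17]; the smallest such N is lcm(22, 17).
Start: lcm = T0 = 22
Fold in T1=17: gcd(22, 17) = 1; lcm(22, 17) = 22 * 17 / 1 = 374 / 1 = 374
Full cycle length = 374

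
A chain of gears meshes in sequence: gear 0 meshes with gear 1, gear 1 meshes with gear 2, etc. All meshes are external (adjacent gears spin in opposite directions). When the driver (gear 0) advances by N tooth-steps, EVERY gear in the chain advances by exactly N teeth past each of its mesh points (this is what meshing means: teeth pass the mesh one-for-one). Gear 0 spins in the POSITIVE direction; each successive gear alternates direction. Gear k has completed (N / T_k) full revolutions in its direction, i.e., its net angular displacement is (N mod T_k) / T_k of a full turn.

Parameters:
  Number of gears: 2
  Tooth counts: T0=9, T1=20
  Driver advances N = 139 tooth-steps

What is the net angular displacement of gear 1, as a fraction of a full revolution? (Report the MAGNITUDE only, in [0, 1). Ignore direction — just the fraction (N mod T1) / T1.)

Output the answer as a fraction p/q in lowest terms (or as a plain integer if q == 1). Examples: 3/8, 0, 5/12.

Answer: 19/20

Derivation:
Chain of 2 gears, tooth counts: [9, 20]
  gear 0: T0=9, direction=positive, advance = 139 mod 9 = 4 teeth = 4/9 turn
  gear 1: T1=20, direction=negative, advance = 139 mod 20 = 19 teeth = 19/20 turn
Gear 1: 139 mod 20 = 19
Fraction = 19 / 20 = 19/20 (gcd(19,20)=1) = 19/20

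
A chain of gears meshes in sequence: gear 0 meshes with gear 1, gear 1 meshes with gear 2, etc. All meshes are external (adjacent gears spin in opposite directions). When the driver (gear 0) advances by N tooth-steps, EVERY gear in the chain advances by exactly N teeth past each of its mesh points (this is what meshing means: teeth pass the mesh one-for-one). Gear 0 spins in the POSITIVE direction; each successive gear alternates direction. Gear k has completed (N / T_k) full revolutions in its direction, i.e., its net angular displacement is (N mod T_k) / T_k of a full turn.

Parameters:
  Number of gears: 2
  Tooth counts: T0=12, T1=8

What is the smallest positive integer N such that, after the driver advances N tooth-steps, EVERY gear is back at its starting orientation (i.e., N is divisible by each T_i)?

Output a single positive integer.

Answer: 24

Derivation:
Gear k returns to start when N is a multiple of T_k.
All gears at start simultaneously when N is a common multiple of [12, 8]; the smallest such N is lcm(12, 8).
Start: lcm = T0 = 12
Fold in T1=8: gcd(12, 8) = 4; lcm(12, 8) = 12 * 8 / 4 = 96 / 4 = 24
Full cycle length = 24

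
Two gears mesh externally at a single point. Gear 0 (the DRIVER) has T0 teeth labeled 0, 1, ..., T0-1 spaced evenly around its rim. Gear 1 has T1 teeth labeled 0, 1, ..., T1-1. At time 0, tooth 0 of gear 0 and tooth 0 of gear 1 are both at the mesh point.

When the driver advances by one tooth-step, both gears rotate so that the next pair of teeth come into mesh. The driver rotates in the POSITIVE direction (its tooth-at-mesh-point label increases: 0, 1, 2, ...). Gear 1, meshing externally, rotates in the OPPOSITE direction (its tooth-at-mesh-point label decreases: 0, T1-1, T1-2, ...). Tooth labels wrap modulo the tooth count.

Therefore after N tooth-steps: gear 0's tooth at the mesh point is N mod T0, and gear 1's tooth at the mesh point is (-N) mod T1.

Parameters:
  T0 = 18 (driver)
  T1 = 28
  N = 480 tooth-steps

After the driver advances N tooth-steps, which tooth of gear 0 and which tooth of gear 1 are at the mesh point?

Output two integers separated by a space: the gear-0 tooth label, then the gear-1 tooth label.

Gear 0 (driver, T0=18): tooth at mesh = N mod T0
  480 = 26 * 18 + 12, so 480 mod 18 = 12
  gear 0 tooth = 12
Gear 1 (driven, T1=28): tooth at mesh = (-N) mod T1
  480 = 17 * 28 + 4, so 480 mod 28 = 4
  (-480) mod 28 = (-4) mod 28 = 28 - 4 = 24
Mesh after 480 steps: gear-0 tooth 12 meets gear-1 tooth 24

Answer: 12 24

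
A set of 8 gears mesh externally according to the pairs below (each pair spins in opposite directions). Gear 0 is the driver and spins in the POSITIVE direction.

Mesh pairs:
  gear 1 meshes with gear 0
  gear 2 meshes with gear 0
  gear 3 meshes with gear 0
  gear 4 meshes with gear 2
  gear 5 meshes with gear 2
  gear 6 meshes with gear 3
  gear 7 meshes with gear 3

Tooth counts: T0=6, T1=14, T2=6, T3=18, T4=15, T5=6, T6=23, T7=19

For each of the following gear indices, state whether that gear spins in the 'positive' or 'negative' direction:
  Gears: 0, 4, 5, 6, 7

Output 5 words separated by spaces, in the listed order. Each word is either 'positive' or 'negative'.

Answer: positive positive positive positive positive

Derivation:
Gear 0 (driver): positive (depth 0)
  gear 1: meshes with gear 0 -> depth 1 -> negative (opposite of gear 0)
  gear 2: meshes with gear 0 -> depth 1 -> negative (opposite of gear 0)
  gear 3: meshes with gear 0 -> depth 1 -> negative (opposite of gear 0)
  gear 4: meshes with gear 2 -> depth 2 -> positive (opposite of gear 2)
  gear 5: meshes with gear 2 -> depth 2 -> positive (opposite of gear 2)
  gear 6: meshes with gear 3 -> depth 2 -> positive (opposite of gear 3)
  gear 7: meshes with gear 3 -> depth 2 -> positive (opposite of gear 3)
Queried indices 0, 4, 5, 6, 7 -> positive, positive, positive, positive, positive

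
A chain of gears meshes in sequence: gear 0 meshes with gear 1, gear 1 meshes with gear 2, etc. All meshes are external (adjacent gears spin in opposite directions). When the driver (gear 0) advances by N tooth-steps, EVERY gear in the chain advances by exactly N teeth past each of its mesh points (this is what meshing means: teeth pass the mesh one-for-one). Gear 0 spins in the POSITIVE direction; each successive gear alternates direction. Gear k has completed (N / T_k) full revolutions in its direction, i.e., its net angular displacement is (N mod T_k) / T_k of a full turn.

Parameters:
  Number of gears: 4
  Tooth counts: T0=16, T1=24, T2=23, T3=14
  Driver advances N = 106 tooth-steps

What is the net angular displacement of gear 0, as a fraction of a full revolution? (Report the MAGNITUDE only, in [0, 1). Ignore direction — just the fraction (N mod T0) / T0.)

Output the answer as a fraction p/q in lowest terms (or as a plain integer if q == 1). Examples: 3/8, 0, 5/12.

Chain of 4 gears, tooth counts: [16, 24, 23, 14]
  gear 0: T0=16, direction=positive, advance = 106 mod 16 = 10 teeth = 10/16 turn
  gear 1: T1=24, direction=negative, advance = 106 mod 24 = 10 teeth = 10/24 turn
  gear 2: T2=23, direction=positive, advance = 106 mod 23 = 14 teeth = 14/23 turn
  gear 3: T3=14, direction=negative, advance = 106 mod 14 = 8 teeth = 8/14 turn
Gear 0: 106 mod 16 = 10
Fraction = 10 / 16 = 5/8 (gcd(10,16)=2) = 5/8

Answer: 5/8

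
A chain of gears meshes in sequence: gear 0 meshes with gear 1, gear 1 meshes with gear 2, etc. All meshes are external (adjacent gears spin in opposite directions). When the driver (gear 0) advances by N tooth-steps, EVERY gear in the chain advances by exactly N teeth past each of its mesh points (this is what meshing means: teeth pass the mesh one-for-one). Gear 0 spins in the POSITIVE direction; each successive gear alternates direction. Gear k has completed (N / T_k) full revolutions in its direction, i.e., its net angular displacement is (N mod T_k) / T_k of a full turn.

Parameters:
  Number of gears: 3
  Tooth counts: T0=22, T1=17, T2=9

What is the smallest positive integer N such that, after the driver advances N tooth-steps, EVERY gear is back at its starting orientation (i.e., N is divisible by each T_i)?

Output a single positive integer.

Gear k returns to start when N is a multiple of T_k.
All gears at start simultaneously when N is a common multiple of [22, 17, 9]; the smallest such N is lcm(22, 17, 9).
Start: lcm = T0 = 22
Fold in T1=17: gcd(22, 17) = 1; lcm(22, 17) = 22 * 17 / 1 = 374 / 1 = 374
Fold in T2=9: gcd(374, 9) = 1; lcm(374, 9) = 374 * 9 / 1 = 3366 / 1 = 3366
Full cycle length = 3366

Answer: 3366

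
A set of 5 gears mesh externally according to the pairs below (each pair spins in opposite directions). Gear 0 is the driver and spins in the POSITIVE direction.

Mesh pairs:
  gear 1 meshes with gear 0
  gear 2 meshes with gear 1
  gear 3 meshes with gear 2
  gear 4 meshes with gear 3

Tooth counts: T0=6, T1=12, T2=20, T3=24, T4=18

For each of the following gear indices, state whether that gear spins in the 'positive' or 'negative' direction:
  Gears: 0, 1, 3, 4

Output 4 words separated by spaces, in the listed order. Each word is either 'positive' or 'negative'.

Answer: positive negative negative positive

Derivation:
Gear 0 (driver): positive (depth 0)
  gear 1: meshes with gear 0 -> depth 1 -> negative (opposite of gear 0)
  gear 2: meshes with gear 1 -> depth 2 -> positive (opposite of gear 1)
  gear 3: meshes with gear 2 -> depth 3 -> negative (opposite of gear 2)
  gear 4: meshes with gear 3 -> depth 4 -> positive (opposite of gear 3)
Queried indices 0, 1, 3, 4 -> positive, negative, negative, positive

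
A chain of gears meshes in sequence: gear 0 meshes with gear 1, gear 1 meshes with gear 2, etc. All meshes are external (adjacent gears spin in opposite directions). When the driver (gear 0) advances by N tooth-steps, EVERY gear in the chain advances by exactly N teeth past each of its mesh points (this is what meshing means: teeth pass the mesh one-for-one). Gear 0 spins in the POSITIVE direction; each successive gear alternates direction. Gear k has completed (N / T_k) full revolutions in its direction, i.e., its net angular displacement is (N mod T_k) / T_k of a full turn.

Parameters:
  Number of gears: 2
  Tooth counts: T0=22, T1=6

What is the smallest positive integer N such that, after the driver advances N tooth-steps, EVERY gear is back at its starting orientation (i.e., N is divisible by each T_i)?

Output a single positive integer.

Gear k returns to start when N is a multiple of T_k.
All gears at start simultaneously when N is a common multiple of [22, 6]; the smallest such N is lcm(22, 6).
Start: lcm = T0 = 22
Fold in T1=6: gcd(22, 6) = 2; lcm(22, 6) = 22 * 6 / 2 = 132 / 2 = 66
Full cycle length = 66

Answer: 66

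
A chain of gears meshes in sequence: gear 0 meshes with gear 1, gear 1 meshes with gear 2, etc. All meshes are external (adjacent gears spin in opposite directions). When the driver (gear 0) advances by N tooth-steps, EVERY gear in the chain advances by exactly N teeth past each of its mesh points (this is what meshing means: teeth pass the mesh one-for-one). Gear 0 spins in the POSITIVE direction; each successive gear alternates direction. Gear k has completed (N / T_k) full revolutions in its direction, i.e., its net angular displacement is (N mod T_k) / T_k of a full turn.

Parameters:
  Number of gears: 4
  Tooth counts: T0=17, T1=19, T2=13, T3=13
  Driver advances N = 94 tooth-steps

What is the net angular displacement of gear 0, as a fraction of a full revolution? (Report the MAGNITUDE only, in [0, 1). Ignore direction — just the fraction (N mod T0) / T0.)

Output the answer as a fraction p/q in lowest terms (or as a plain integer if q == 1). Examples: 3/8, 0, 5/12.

Chain of 4 gears, tooth counts: [17, 19, 13, 13]
  gear 0: T0=17, direction=positive, advance = 94 mod 17 = 9 teeth = 9/17 turn
  gear 1: T1=19, direction=negative, advance = 94 mod 19 = 18 teeth = 18/19 turn
  gear 2: T2=13, direction=positive, advance = 94 mod 13 = 3 teeth = 3/13 turn
  gear 3: T3=13, direction=negative, advance = 94 mod 13 = 3 teeth = 3/13 turn
Gear 0: 94 mod 17 = 9
Fraction = 9 / 17 = 9/17 (gcd(9,17)=1) = 9/17

Answer: 9/17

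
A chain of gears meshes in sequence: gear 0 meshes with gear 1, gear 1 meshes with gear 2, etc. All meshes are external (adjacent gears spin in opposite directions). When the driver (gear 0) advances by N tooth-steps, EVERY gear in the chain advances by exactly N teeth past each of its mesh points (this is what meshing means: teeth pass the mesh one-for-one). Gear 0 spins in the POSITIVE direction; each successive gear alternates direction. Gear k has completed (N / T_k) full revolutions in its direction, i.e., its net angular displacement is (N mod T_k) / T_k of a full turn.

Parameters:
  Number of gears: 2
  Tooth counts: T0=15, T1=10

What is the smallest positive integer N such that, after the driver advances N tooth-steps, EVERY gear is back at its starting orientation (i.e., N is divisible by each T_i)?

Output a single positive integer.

Answer: 30

Derivation:
Gear k returns to start when N is a multiple of T_k.
All gears at start simultaneously when N is a common multiple of [15, 10]; the smallest such N is lcm(15, 10).
Start: lcm = T0 = 15
Fold in T1=10: gcd(15, 10) = 5; lcm(15, 10) = 15 * 10 / 5 = 150 / 5 = 30
Full cycle length = 30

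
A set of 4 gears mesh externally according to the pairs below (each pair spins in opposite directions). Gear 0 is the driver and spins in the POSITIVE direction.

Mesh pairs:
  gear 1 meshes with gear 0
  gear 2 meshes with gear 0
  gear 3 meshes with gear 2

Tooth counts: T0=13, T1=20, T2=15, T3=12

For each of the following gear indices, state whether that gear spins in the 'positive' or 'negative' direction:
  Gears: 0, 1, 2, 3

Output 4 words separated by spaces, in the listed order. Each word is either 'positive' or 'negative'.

Gear 0 (driver): positive (depth 0)
  gear 1: meshes with gear 0 -> depth 1 -> negative (opposite of gear 0)
  gear 2: meshes with gear 0 -> depth 1 -> negative (opposite of gear 0)
  gear 3: meshes with gear 2 -> depth 2 -> positive (opposite of gear 2)
Queried indices 0, 1, 2, 3 -> positive, negative, negative, positive

Answer: positive negative negative positive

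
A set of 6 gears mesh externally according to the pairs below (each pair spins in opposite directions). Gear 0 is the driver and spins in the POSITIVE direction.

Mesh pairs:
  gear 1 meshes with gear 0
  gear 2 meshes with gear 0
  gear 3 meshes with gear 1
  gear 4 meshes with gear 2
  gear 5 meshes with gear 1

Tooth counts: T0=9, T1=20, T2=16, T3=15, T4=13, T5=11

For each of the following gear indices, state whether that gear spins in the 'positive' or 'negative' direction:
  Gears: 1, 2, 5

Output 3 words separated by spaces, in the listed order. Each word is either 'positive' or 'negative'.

Answer: negative negative positive

Derivation:
Gear 0 (driver): positive (depth 0)
  gear 1: meshes with gear 0 -> depth 1 -> negative (opposite of gear 0)
  gear 2: meshes with gear 0 -> depth 1 -> negative (opposite of gear 0)
  gear 3: meshes with gear 1 -> depth 2 -> positive (opposite of gear 1)
  gear 4: meshes with gear 2 -> depth 2 -> positive (opposite of gear 2)
  gear 5: meshes with gear 1 -> depth 2 -> positive (opposite of gear 1)
Queried indices 1, 2, 5 -> negative, negative, positive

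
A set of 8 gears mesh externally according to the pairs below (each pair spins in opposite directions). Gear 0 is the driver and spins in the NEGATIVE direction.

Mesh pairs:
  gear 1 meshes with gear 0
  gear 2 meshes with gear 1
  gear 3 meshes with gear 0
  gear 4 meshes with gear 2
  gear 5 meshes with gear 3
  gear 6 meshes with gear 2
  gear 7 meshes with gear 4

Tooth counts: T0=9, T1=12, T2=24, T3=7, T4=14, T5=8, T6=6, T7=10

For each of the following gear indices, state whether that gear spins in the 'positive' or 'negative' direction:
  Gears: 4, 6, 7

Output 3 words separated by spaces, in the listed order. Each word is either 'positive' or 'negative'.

Gear 0 (driver): negative (depth 0)
  gear 1: meshes with gear 0 -> depth 1 -> positive (opposite of gear 0)
  gear 2: meshes with gear 1 -> depth 2 -> negative (opposite of gear 1)
  gear 3: meshes with gear 0 -> depth 1 -> positive (opposite of gear 0)
  gear 4: meshes with gear 2 -> depth 3 -> positive (opposite of gear 2)
  gear 5: meshes with gear 3 -> depth 2 -> negative (opposite of gear 3)
  gear 6: meshes with gear 2 -> depth 3 -> positive (opposite of gear 2)
  gear 7: meshes with gear 4 -> depth 4 -> negative (opposite of gear 4)
Queried indices 4, 6, 7 -> positive, positive, negative

Answer: positive positive negative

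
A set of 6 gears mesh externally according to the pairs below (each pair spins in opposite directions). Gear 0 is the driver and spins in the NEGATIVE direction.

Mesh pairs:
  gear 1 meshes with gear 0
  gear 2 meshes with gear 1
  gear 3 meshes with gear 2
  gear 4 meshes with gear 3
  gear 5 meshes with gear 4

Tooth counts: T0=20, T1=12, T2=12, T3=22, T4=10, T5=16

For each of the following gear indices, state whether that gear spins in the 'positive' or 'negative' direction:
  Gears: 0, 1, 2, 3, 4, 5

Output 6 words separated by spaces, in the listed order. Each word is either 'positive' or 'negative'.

Answer: negative positive negative positive negative positive

Derivation:
Gear 0 (driver): negative (depth 0)
  gear 1: meshes with gear 0 -> depth 1 -> positive (opposite of gear 0)
  gear 2: meshes with gear 1 -> depth 2 -> negative (opposite of gear 1)
  gear 3: meshes with gear 2 -> depth 3 -> positive (opposite of gear 2)
  gear 4: meshes with gear 3 -> depth 4 -> negative (opposite of gear 3)
  gear 5: meshes with gear 4 -> depth 5 -> positive (opposite of gear 4)
Queried indices 0, 1, 2, 3, 4, 5 -> negative, positive, negative, positive, negative, positive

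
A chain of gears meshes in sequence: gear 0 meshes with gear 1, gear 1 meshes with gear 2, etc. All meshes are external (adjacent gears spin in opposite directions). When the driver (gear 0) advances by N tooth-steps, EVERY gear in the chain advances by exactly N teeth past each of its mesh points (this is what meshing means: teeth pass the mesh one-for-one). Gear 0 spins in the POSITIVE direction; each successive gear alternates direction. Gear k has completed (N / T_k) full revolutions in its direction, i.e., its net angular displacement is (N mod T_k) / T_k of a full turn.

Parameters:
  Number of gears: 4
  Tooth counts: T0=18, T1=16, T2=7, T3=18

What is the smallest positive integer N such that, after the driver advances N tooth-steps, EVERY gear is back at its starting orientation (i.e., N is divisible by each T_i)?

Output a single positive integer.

Gear k returns to start when N is a multiple of T_k.
All gears at start simultaneously when N is a common multiple of [18, 16, 7, 18]; the smallest such N is lcm(18, 16, 7, 18).
Start: lcm = T0 = 18
Fold in T1=16: gcd(18, 16) = 2; lcm(18, 16) = 18 * 16 / 2 = 288 / 2 = 144
Fold in T2=7: gcd(144, 7) = 1; lcm(144, 7) = 144 * 7 / 1 = 1008 / 1 = 1008
Fold in T3=18: gcd(1008, 18) = 18; lcm(1008, 18) = 1008 * 18 / 18 = 18144 / 18 = 1008
Full cycle length = 1008

Answer: 1008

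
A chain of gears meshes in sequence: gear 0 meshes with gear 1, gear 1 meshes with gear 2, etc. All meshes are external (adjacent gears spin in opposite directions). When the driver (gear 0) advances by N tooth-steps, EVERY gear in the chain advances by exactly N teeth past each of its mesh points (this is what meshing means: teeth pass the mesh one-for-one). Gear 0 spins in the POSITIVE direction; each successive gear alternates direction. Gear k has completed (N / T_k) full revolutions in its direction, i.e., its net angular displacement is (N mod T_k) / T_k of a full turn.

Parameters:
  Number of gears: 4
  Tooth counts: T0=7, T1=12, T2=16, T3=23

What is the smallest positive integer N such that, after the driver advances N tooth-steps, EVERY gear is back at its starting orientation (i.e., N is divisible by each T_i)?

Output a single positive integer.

Gear k returns to start when N is a multiple of T_k.
All gears at start simultaneously when N is a common multiple of [7, 12, 16, 23]; the smallest such N is lcm(7, 12, 16, 23).
Start: lcm = T0 = 7
Fold in T1=12: gcd(7, 12) = 1; lcm(7, 12) = 7 * 12 / 1 = 84 / 1 = 84
Fold in T2=16: gcd(84, 16) = 4; lcm(84, 16) = 84 * 16 / 4 = 1344 / 4 = 336
Fold in T3=23: gcd(336, 23) = 1; lcm(336, 23) = 336 * 23 / 1 = 7728 / 1 = 7728
Full cycle length = 7728

Answer: 7728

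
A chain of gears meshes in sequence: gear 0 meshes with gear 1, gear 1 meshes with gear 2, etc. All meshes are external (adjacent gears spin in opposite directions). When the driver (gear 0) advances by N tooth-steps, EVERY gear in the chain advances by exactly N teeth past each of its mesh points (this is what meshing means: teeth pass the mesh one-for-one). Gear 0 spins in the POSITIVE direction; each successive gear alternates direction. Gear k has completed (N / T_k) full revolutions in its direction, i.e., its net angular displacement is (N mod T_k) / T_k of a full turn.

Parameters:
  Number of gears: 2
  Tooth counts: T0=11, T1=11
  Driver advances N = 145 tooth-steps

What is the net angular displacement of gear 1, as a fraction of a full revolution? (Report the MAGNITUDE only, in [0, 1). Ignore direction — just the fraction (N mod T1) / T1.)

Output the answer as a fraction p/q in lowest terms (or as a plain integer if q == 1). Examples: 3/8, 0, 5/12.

Chain of 2 gears, tooth counts: [11, 11]
  gear 0: T0=11, direction=positive, advance = 145 mod 11 = 2 teeth = 2/11 turn
  gear 1: T1=11, direction=negative, advance = 145 mod 11 = 2 teeth = 2/11 turn
Gear 1: 145 mod 11 = 2
Fraction = 2 / 11 = 2/11 (gcd(2,11)=1) = 2/11

Answer: 2/11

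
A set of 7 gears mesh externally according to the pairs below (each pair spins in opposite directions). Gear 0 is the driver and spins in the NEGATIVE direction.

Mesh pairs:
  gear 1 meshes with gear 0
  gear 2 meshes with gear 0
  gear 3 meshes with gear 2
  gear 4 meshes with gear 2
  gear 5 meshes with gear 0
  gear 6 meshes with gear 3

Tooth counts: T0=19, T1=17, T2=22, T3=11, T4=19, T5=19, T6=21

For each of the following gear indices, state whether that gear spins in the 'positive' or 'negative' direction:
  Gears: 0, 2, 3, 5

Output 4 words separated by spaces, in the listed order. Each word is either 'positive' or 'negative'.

Gear 0 (driver): negative (depth 0)
  gear 1: meshes with gear 0 -> depth 1 -> positive (opposite of gear 0)
  gear 2: meshes with gear 0 -> depth 1 -> positive (opposite of gear 0)
  gear 3: meshes with gear 2 -> depth 2 -> negative (opposite of gear 2)
  gear 4: meshes with gear 2 -> depth 2 -> negative (opposite of gear 2)
  gear 5: meshes with gear 0 -> depth 1 -> positive (opposite of gear 0)
  gear 6: meshes with gear 3 -> depth 3 -> positive (opposite of gear 3)
Queried indices 0, 2, 3, 5 -> negative, positive, negative, positive

Answer: negative positive negative positive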